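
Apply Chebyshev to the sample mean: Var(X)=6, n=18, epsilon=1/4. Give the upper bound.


Var(Xbar) = Var(X)/n = 6/18
Chebyshev: P(|Xbar-mu| >= 1/4) <= Var(Xbar)/(1/4)^2 = (1/3)/(1/16) = 16/3
Bound exceeds 1, so trivial bound: 1

1


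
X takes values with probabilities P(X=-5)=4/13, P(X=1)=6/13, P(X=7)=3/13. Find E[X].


E[X] = sum(x * P(x))
= -5*4/13 + 1*6/13 + 7*3/13
= 7/13

7/13


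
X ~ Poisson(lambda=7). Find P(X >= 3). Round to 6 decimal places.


P(X>=3) = 1 - P(X<=2) = 1 - (e^(-7)*7^0/0! + e^(-7)*7^1/1! + e^(-7)*7^2/2!)
≈ 1 - (0.0009118820 + 0.0063831738 + 0.0223411082)
= 1 - 0.0296361640 = 0.9703638360
≈ 0.970364

0.970364


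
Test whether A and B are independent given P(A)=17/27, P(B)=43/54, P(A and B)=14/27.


P(A)*P(B) = 17/27*43/54 = 731/1458
P(A∩B) = 14/27 != 731/1458, so not independent

No, A and B are not independent


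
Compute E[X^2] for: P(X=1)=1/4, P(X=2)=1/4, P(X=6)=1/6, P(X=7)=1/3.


E[X^2] = sum(x^2 * P(x))
= 1*1/4 + 4*1/4 + 36*1/6 + 49*1/3
= 283/12

283/12


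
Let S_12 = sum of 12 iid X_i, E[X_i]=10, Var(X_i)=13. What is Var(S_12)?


By independence, Var(S_n) = n*Var(X_1) = 12*13 = 156

156


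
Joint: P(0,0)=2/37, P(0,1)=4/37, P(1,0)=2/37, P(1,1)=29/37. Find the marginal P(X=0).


P(X=0) = P(0,0)+P(0,1) = 2/37 + 4/37 = 6/37

6/37


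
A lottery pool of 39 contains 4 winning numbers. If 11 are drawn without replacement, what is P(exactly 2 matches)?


P(X=2) = C(4,2)*C(35,9) / C(39,11)
= 6*70607460 / 1676056044
= 423644760/1676056044 = 2310/9139

2310/9139


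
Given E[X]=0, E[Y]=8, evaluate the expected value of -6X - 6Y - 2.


E[-6X - 6Y - 2] = -6*E[X] - 6*E[Y] - 2
= (-6)*(0) + (-6)*(8) + (-2)
= 0 - 48 - 2 = -50

-50


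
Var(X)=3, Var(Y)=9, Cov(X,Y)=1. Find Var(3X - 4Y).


Var(3X - 4Y) = 3^2*Var(X) + (-4)^2*Var(Y) + 2*3*(-4)*Cov(X,Y)
= 9*3 + 16*9 - 24*1
= 27 + 144 - 24 = 147

147


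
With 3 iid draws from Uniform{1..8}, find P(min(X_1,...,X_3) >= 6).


P(min >= 6) = P(all X_i >= 6) = (P(X_1 >= 6))^3
= (3/8)^3 = 27/512

27/512


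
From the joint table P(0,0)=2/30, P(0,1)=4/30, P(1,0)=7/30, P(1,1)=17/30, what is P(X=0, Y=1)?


Read from table: P(X=0, Y=1) = 4/30 = 2/15

2/15


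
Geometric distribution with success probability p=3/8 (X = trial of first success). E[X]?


For geometric (trials until first success), E[X] = 1/p = 1/(3/8) = 8/3

8/3


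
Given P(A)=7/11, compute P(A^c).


P(A') = 1 - P(A) = 1 - 7/11 = 4/11

4/11


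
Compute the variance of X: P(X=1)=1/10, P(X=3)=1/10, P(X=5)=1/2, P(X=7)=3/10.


E[X] = 5, E[X^2] = 141/5
Var(X) = E[X^2] - (E[X])^2 = 141/5 - (5)^2 = 16/5

16/5


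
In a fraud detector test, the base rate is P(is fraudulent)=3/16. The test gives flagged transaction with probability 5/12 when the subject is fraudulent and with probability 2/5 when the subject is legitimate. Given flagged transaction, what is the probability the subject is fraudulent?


P(A) = P(A|B)P(B) + P(A|B')P(B') = 5/12*3/16 + 2/5*13/16 = 129/320
P(B|A) = P(A|B)P(B)/P(A) = (5/64)/(129/320) = 25/129

25/129


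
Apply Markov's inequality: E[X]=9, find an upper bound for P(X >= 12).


Markov: P(X >= a) <= E[X]/a
P(X >= 12) <= 9/12 = 3/4

3/4


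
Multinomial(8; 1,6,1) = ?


8! = 40320
Denominator: 1!=1 * 6!=720 * 1!=1
Coefficient = 40320 / 720 = 56

56


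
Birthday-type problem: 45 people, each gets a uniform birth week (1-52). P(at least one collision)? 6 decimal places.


P(all different) = prod((52-i)/52 for i=0..44) = 0.000000
P(at least one match) = 1 - 0.000000 = 1.000000

1.000000


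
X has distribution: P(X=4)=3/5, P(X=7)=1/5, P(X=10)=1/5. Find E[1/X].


E[1/X] = sum(g(x)*P(x))
= 1/4*3/5 + 1/7*1/5 + 1/10*1/5
= 139/700

139/700


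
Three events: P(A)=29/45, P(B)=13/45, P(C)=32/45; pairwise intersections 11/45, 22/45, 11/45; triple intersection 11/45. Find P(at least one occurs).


P(A∪B∪C) = P(A)+P(B)+P(C) - P(AB)-P(AC)-P(BC) + P(ABC)
= 29/45+13/45+32/45 - 11/45-22/45-11/45 + 11/45
= 41/45

41/45


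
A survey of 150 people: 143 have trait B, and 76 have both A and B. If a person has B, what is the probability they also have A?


P(A|B) = P(A∩B)/P(B) = (76/150)/(143/150) = 76/143

76/143


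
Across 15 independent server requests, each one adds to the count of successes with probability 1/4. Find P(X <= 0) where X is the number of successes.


P(X<=0) = P(X=0)
= 14348907/1073741824
= 14348907/1073741824

14348907/1073741824


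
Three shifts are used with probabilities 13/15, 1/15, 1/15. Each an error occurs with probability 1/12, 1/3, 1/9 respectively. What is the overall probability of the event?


P(A) = P(A|B1)P(B1) + P(A|B2)P(B2) + P(A|B3)P(B3)
= 1/12*13/15 + 1/3*1/15 + 1/9*1/15
= 13/180 + 1/45 + 1/135 = 11/108

11/108


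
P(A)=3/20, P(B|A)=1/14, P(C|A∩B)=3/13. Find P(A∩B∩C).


P(A∩B∩C) = P(A) * P(B|A) * P(C|A∩B)
= 3/20 * 1/14 * 3/13
= 3/280 * 3/13 = 9/3640

9/3640


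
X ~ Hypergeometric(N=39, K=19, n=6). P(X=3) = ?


P(X=3) = C(19,3)*C(20,3) / C(39,6)
= 969*1140 / 3262623
= 1104660/3262623 = 1140/3367

1140/3367


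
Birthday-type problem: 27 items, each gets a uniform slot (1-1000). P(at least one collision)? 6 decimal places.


P(all different) = prod((1000-i)/1000 for i=0..26) = 0.701775
P(at least one match) = 1 - 0.701775 = 0.298225

0.298225


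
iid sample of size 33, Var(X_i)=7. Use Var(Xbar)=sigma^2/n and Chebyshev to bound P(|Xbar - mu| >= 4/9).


Var(Xbar) = Var(X)/n = 7/33
Chebyshev: P(|Xbar-mu| >= 4/9) <= Var(Xbar)/(4/9)^2 = (7/33)/(16/81) = 189/176
Bound exceeds 1, so trivial bound: 1

1


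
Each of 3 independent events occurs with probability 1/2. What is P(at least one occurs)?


P(at least one) = 1 - P(none)
P(none) = (1 - 1/2)^3 = (1/2)^3 = 1/8
P(at least one) = 1 - 1/8 = 7/8

7/8


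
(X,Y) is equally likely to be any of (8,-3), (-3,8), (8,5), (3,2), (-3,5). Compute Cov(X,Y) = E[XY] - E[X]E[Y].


E[X]=13/5, E[Y]=17/5, E[XY]=-17/5
Cov(X,Y) = E[XY] - E[X]E[Y] = -17/5 - 13/5*17/5 = -306/25

-306/25


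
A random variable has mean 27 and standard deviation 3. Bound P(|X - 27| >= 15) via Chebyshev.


k = 15/3 = 5
Chebyshev: P(|X-mu| >= k*sigma) <= 1/k^2 = 1/5^2 = 1/25

1/25


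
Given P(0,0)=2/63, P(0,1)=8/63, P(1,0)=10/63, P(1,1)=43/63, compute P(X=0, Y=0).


Read from table: P(X=0, Y=0) = 2/63

2/63


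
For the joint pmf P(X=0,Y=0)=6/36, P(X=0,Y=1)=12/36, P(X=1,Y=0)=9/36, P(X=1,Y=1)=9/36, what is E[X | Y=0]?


P(Y=0) = 15/36
E[X|Y=0] = (0*6 + 1*9)/15 = 9/15 = 3/5

3/5


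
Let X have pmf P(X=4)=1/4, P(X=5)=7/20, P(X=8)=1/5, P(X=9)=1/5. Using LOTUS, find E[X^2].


E[X^2] = sum(g(x)*P(x))
= 16*1/4 + 25*7/20 + 64*1/5 + 81*1/5
= 167/4

167/4


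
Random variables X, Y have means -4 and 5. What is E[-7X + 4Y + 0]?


E[-7X + 4Y + 0] = -7*E[X] + 4*E[Y] + 0
= (-7)*(-4) + (4)*(5) + (0)
= 28 + 20 + 0 = 48

48


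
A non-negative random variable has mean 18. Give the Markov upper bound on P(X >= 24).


Markov: P(X >= a) <= E[X]/a
P(X >= 24) <= 18/24 = 3/4

3/4


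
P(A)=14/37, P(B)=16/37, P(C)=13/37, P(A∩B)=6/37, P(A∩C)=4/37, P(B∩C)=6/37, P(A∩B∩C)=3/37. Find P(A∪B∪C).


P(A∪B∪C) = P(A)+P(B)+P(C) - P(AB)-P(AC)-P(BC) + P(ABC)
= 14/37+16/37+13/37 - 6/37-4/37-6/37 + 3/37
= 30/37

30/37


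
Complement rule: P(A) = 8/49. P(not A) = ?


P(A') = 1 - P(A) = 1 - 8/49 = 41/49

41/49


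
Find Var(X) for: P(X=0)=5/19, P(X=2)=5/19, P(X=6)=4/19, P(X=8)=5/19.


E[X] = 74/19, E[X^2] = 484/19
Var(X) = E[X^2] - (E[X])^2 = 484/19 - (74/19)^2 = 3720/361

3720/361


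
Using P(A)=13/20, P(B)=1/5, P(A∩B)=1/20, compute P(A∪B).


P(A∪B) = P(A) + P(B) - P(A∩B)
= 13/20 + 1/5 - 1/20 = 4/5

4/5


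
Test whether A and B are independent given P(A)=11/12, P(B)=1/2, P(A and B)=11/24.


P(A)*P(B) = 11/12*1/2 = 11/24
P(A∩B) = 11/24, which equals P(A)P(B), so independent

Yes, A and B are independent


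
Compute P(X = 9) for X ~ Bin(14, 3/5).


P(X=9) = C(14,9) * p^9 * (1-p)^5
= 2002 * 19683/1953125 * 32/3125
= 1260971712/6103515625

1260971712/6103515625


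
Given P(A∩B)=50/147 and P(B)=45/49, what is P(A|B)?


P(A|B) = P(A∩B)/P(B) = (50/147)/(135/147) = 50/135 = 10/27

10/27


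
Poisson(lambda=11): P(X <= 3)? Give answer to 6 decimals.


P(X<=3) = e^(-11)*11^0/0! + e^(-11)*11^1/1! + e^(-11)*11^2/2! + e^(-11)*11^3/3!
≈ 0.0000167017 + 0.0001837187 + 0.0010104529 + 0.0037049940
= 0.0049158673
≈ 0.004916

0.004916


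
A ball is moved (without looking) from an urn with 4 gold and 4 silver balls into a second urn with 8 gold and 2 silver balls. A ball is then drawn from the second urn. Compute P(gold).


P(transfer gold) = 4/8 = 1/2; P(transfer silver) = 1/2
If gold transferred: Urn II has 9 gold of 11, so P(gold|gold moved) = 9/11
If silver transferred: Urn II has 8 gold of 11, so P(gold|silver moved) = 8/11
By total probability: P(gold) = 1/2*9/11 + 1/2*8/11 = 17/22

17/22


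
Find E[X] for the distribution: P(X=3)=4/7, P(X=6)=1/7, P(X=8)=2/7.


E[X] = sum(x * P(x))
= 3*4/7 + 6*1/7 + 8*2/7
= 34/7

34/7


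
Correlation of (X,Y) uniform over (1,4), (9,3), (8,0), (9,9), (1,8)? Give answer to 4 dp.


Cov(X,Y) = -2.8800, Var(X) = 14.2400, Var(Y) = 10.9600
rho = Cov/(sqrt(VarX)*sqrt(VarY)) = -0.2305

-0.2305


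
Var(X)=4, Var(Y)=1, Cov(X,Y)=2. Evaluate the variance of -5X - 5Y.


Var(-5X - 5Y) = (-5)^2*Var(X) + (-5)^2*Var(Y) + 2*(-5)*(-5)*Cov(X,Y)
= 25*4 + 25*1 + 50*2
= 100 + 25 + 100 = 225

225


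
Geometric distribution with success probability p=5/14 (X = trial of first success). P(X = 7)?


P(X=7) = (1-p)^6 * p = (9/14)^6 * 5/14
= 531441/7529536 * 5/14 = 2657205/105413504

2657205/105413504


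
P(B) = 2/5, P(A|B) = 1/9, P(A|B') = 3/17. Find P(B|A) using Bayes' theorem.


P(A) = P(A|B)P(B) + P(A|B')P(B') = 1/9*2/5 + 3/17*3/5 = 23/153
P(B|A) = P(A|B)P(B)/P(A) = (2/45)/(23/153) = 34/115

34/115


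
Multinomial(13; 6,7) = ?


13! = 6227020800
Denominator: 6!=720 * 7!=5040
Coefficient = 6227020800 / 3628800 = 1716

1716


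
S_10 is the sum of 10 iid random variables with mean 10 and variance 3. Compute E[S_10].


E[S_n] = n*E[X_1] = 10*10 = 100

100


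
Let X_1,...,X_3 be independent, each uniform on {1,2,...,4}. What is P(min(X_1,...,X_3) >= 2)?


P(min >= 2) = P(all X_i >= 2) = (P(X_1 >= 2))^3
= (3/4)^3 = 27/64

27/64


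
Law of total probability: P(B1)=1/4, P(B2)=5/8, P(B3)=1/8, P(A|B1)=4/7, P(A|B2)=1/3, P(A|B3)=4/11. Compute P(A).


P(A) = P(A|B1)P(B1) + P(A|B2)P(B2) + P(A|B3)P(B3)
= 4/7*1/4 + 1/3*5/8 + 4/11*1/8
= 1/7 + 5/24 + 1/22 = 733/1848

733/1848


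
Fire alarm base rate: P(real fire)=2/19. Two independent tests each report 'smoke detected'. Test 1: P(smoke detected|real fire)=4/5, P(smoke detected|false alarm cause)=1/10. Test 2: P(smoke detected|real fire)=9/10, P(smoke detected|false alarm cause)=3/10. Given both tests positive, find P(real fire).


After test 1: P(+) = 4/5*2/19 + 1/10*17/19 = 33/190
P(B|+) = (8/95)/(33/190) = 16/33
After test 2 (use post1 as new prior): P(+) = 9/10*16/33 + 3/10*17/33 = 13/22
P(B|+,+) = (24/55)/(13/22) = 48/65

48/65


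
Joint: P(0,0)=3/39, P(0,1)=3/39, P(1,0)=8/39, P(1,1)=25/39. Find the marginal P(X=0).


P(X=0) = P(0,0)+P(0,1) = 3/39 + 3/39 = 6/39 = 2/13

2/13


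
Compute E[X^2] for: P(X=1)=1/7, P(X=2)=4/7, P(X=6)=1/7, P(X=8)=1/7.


E[X^2] = sum(x^2 * P(x))
= 1*1/7 + 4*4/7 + 36*1/7 + 64*1/7
= 117/7

117/7


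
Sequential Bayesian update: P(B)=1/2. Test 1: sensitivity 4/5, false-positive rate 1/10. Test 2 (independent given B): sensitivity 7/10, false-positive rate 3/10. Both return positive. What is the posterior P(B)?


After test 1: P(+) = 4/5*1/2 + 1/10*1/2 = 9/20
P(B|+) = (2/5)/(9/20) = 8/9
After test 2 (use post1 as new prior): P(+) = 7/10*8/9 + 3/10*1/9 = 59/90
P(B|+,+) = (28/45)/(59/90) = 56/59

56/59


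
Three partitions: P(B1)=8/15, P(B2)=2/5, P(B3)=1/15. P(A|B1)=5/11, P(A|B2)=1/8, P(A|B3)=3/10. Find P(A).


P(A) = P(A|B1)P(B1) + P(A|B2)P(B2) + P(A|B3)P(B3)
= 5/11*8/15 + 1/8*2/5 + 3/10*1/15
= 8/33 + 1/20 + 1/50 = 1031/3300

1031/3300


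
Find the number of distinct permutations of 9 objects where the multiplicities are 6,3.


9! = 362880
Denominator: 6!=720 * 3!=6
Coefficient = 362880 / 4320 = 84

84


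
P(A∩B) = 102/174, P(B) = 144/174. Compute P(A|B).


P(A|B) = P(A∩B)/P(B) = (102/174)/(144/174) = 102/144 = 17/24

17/24


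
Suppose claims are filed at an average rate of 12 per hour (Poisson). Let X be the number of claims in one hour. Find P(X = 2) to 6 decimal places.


P(X=2) = e^(-12) * 12^2 / 2!
≈ 0.000006144212353 * 144 / 2
≈ 0.000442

0.000442


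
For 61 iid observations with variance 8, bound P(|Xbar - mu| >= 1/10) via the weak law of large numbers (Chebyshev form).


Var(Xbar) = Var(X)/n = 8/61
Chebyshev: P(|Xbar-mu| >= 1/10) <= Var(Xbar)/(1/10)^2 = (8/61)/(1/100) = 800/61
Bound exceeds 1, so trivial bound: 1

1


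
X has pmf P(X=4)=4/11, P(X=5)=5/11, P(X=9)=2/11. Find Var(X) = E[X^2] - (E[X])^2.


E[X] = 59/11, E[X^2] = 351/11
Var(X) = E[X^2] - (E[X])^2 = 351/11 - (59/11)^2 = 380/121

380/121


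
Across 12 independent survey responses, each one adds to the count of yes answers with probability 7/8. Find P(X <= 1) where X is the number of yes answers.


P(X<=1) = P(X=0) + P(X=1)
= 1/68719476736 + 21/17179869184
= 85/68719476736

85/68719476736


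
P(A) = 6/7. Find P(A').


P(A') = 1 - P(A) = 1 - 6/7 = 1/7

1/7


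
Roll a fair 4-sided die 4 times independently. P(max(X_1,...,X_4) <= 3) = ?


P(max <= 3) = P(all X_i <= 3) = (P(X_1 <= 3))^4
= (3/4)^4 = 81/256

81/256


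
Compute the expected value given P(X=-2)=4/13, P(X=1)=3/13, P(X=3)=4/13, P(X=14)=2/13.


E[X] = sum(x * P(x))
= -2*4/13 + 1*3/13 + 3*4/13 + 14*2/13
= 35/13

35/13


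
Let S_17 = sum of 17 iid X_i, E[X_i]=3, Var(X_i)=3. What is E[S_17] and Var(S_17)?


E[S_n] = n*mu = 17*3 = 51
Var(S_n) = n*sigma^2 = 17*3 = 51

E[S_17]=51, Var(S_17)=51


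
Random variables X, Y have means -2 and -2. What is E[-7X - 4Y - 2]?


E[-7X - 4Y - 2] = -7*E[X] - 4*E[Y] - 2
= (-7)*(-2) + (-4)*(-2) + (-2)
= 14 + 8 - 2 = 20

20


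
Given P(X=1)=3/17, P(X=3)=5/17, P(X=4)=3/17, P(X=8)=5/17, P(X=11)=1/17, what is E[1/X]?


E[1/X] = sum(g(x)*P(x))
= 1*3/17 + 1/3*5/17 + 1/4*3/17 + 1/8*5/17 + 1/11*1/17
= 1619/4488

1619/4488


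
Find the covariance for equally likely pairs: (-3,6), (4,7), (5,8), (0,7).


E[X]=3/2, E[Y]=7, E[XY]=25/2
Cov(X,Y) = E[XY] - E[X]E[Y] = 25/2 - 3/2*7 = 2

2


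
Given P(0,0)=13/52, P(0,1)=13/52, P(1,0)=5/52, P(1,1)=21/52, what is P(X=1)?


P(X=1) = P(1,0)+P(1,1) = 5/52 + 21/52 = 26/52 = 1/2

1/2


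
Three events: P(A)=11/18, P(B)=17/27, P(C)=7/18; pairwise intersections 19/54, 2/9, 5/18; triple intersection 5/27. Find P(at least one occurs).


P(A∪B∪C) = P(A)+P(B)+P(C) - P(AB)-P(AC)-P(BC) + P(ABC)
= 11/18+17/27+7/18 - 19/54-2/9-5/18 + 5/27
= 26/27

26/27


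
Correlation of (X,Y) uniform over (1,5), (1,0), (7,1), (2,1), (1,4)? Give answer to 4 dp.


Cov(X,Y) = -1.6800, Var(X) = 5.4400, Var(Y) = 3.7600
rho = Cov/(sqrt(VarX)*sqrt(VarY)) = -0.3715

-0.3715


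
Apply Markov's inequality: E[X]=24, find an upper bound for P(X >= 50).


Markov: P(X >= a) <= E[X]/a
P(X >= 50) <= 24/50 = 12/25

12/25


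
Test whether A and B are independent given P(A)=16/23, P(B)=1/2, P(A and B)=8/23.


P(A)*P(B) = 16/23*1/2 = 8/23
P(A∩B) = 8/23, which equals P(A)P(B), so independent

Yes, A and B are independent


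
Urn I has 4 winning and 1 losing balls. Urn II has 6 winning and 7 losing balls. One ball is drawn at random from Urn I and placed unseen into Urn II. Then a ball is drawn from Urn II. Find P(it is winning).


P(transfer winning) = 4/5; P(transfer losing) = 1/5
If winning transferred: Urn II has 7 winning of 14, so P(winning|winning moved) = 1/2
If losing transferred: Urn II has 6 winning of 14, so P(winning|losing moved) = 3/7
By total probability: P(winning) = 4/5*1/2 + 1/5*3/7 = 17/35

17/35


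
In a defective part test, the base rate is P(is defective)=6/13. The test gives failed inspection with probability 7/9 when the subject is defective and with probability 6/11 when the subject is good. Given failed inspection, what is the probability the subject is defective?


P(A) = P(A|B)P(B) + P(A|B')P(B') = 7/9*6/13 + 6/11*7/13 = 280/429
P(B|A) = P(A|B)P(B)/P(A) = (14/39)/(280/429) = 11/20

11/20


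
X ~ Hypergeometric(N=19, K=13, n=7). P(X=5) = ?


P(X=5) = C(13,5)*C(6,2) / C(19,7)
= 1287*15 / 50388
= 19305/50388 = 495/1292

495/1292


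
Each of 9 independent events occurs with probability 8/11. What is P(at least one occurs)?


P(at least one) = 1 - P(none)
P(none) = (1 - 8/11)^9 = (3/11)^9 = 19683/2357947691
P(at least one) = 1 - 19683/2357947691 = 2357928008/2357947691

2357928008/2357947691


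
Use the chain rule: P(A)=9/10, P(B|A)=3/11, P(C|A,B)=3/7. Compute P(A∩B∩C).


P(A∩B∩C) = P(A) * P(B|A) * P(C|A∩B)
= 9/10 * 3/11 * 3/7
= 27/110 * 3/7 = 81/770

81/770


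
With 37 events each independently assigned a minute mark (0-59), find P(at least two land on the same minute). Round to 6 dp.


P(all different) = prod((60-i)/60 for i=0..36) = 0.000001
P(at least one match) = 1 - 0.000001 = 0.999999

0.999999


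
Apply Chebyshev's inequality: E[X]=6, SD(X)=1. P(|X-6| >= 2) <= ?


k = 2/1 = 2
Chebyshev: P(|X-mu| >= k*sigma) <= 1/k^2 = 1/2^2 = 1/4

1/4


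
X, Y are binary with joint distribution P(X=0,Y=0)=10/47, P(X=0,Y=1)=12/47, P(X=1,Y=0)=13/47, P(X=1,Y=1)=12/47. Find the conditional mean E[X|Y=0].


P(Y=0) = 23/47
E[X|Y=0] = (0*10 + 1*13)/23 = 13/23

13/23


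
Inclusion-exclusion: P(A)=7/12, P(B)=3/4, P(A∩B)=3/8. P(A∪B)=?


P(A∪B) = P(A) + P(B) - P(A∩B)
= 7/12 + 3/4 - 3/8 = 23/24

23/24


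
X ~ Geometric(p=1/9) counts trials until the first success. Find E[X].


For geometric (trials until first success), E[X] = 1/p = 1/(1/9) = 9

9


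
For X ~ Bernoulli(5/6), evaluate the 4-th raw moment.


For Bernoulli: X in {0,1}
E[X^4] = 0^4*(1-5/6) + 1^4*5/6 = 5/6

5/6


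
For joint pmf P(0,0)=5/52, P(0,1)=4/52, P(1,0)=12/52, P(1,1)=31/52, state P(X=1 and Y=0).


Read from table: P(X=1, Y=0) = 12/52 = 3/13

3/13


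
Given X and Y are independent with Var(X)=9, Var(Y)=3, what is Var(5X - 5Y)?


Independence => Cov(X,Y)=0
Var(5X - 5Y) = 5^2*Var(X) + (-5)^2*Var(Y)
= 25*9 + 25*3 = 300

300


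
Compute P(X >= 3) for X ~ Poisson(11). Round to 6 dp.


P(X>=3) = 1 - P(X<=2) = 1 - (e^(-11)*11^0/0! + e^(-11)*11^1/1! + e^(-11)*11^2/2!)
≈ 1 - (0.0000167017 + 0.0001837187 + 0.0010104529)
= 1 - 0.0012108733 = 0.9987891267
≈ 0.998789

0.998789


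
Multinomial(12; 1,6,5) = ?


12! = 479001600
Denominator: 1!=1 * 6!=720 * 5!=120
Coefficient = 479001600 / 86400 = 5544

5544


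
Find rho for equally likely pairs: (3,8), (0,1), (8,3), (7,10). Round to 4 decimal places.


Cov(X,Y) = 4.7500, Var(X) = 10.2500, Var(Y) = 13.2500
rho = Cov/(sqrt(VarX)*sqrt(VarY)) = 0.4076

0.4076


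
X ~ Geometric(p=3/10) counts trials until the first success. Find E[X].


For geometric (trials until first success), E[X] = 1/p = 1/(3/10) = 10/3

10/3


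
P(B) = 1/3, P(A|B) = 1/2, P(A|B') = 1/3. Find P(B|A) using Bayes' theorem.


P(A) = P(A|B)P(B) + P(A|B')P(B') = 1/2*1/3 + 1/3*2/3 = 7/18
P(B|A) = P(A|B)P(B)/P(A) = (1/6)/(7/18) = 3/7

3/7


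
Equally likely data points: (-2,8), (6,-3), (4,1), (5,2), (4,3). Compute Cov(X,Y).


E[X]=17/5, E[Y]=11/5, E[XY]=-8/5
Cov(X,Y) = E[XY] - E[X]E[Y] = -8/5 - 17/5*11/5 = -227/25

-227/25


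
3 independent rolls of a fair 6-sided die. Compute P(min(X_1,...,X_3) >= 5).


P(min >= 5) = P(all X_i >= 5) = (P(X_1 >= 5))^3
= (2/6)^3 = (1/3)^3 = 1/27

1/27


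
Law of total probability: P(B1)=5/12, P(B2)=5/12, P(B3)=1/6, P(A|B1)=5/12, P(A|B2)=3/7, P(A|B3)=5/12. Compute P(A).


P(A) = P(A|B1)P(B1) + P(A|B2)P(B2) + P(A|B3)P(B3)
= 5/12*5/12 + 3/7*5/12 + 5/12*1/6
= 25/144 + 5/28 + 5/72 = 425/1008

425/1008


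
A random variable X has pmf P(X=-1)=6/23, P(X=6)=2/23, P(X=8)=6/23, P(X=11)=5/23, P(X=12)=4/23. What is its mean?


E[X] = sum(x * P(x))
= -1*6/23 + 6*2/23 + 8*6/23 + 11*5/23 + 12*4/23
= 157/23

157/23


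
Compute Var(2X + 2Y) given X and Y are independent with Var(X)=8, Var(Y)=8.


Independence => Cov(X,Y)=0
Var(2X + 2Y) = 2^2*Var(X) + 2^2*Var(Y)
= 4*8 + 4*8 = 64

64


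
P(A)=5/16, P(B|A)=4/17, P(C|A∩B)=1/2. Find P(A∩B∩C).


P(A∩B∩C) = P(A) * P(B|A) * P(C|A∩B)
= 5/16 * 4/17 * 1/2
= 5/68 * 1/2 = 5/136

5/136


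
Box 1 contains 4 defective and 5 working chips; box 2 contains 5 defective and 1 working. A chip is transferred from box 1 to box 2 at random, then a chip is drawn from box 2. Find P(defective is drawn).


P(transfer defective) = 4/9; P(transfer working) = 5/9
If defective transferred: Urn II has 6 defective of 7, so P(defective|defective moved) = 6/7
If working transferred: Urn II has 5 defective of 7, so P(defective|working moved) = 5/7
By total probability: P(defective) = 4/9*6/7 + 5/9*5/7 = 7/9

7/9


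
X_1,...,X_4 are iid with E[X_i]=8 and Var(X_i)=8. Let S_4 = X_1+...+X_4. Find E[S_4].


E[S_n] = n*E[X_1] = 4*8 = 32

32


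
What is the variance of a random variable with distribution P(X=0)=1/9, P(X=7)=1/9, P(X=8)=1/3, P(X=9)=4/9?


E[X] = 67/9, E[X^2] = 565/9
Var(X) = E[X^2] - (E[X])^2 = 565/9 - (67/9)^2 = 596/81

596/81


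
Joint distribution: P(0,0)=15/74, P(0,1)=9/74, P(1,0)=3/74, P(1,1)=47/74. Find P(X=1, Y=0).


Read from table: P(X=1, Y=0) = 3/74

3/74


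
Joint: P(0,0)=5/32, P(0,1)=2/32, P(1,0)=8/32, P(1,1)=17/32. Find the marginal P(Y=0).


P(Y=0) = P(0,0)+P(1,0) = 5/32 + 8/32 = 13/32

13/32


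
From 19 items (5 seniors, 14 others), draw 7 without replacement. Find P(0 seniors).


P(X=0) = C(5,0)*C(14,7) / C(19,7)
= 1*3432 / 50388
= 3432/50388 = 22/323

22/323


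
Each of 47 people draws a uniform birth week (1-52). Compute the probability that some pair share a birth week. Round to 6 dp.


P(all different) = prod((52-i)/52 for i=0..46) = 0.000000
P(at least one match) = 1 - 0.000000 = 1.000000

1.000000


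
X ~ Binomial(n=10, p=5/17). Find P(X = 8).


P(X=8) = C(10,8) * p^8 * (1-p)^2
= 45 * 390625/6975757441 * 144/289
= 2531250000/2015993900449

2531250000/2015993900449


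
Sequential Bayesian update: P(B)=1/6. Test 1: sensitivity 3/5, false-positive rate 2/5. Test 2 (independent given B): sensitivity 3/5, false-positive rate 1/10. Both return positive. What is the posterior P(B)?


After test 1: P(+) = 3/5*1/6 + 2/5*5/6 = 13/30
P(B|+) = (1/10)/(13/30) = 3/13
After test 2 (use post1 as new prior): P(+) = 3/5*3/13 + 1/10*10/13 = 14/65
P(B|+,+) = (9/65)/(14/65) = 9/14

9/14


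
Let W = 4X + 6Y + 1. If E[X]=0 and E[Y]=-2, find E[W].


E[4X + 6Y + 1] = 4*E[X] + 6*E[Y] + 1
= (4)*(0) + (6)*(-2) + (1)
= 0 - 12 + 1 = -11

-11


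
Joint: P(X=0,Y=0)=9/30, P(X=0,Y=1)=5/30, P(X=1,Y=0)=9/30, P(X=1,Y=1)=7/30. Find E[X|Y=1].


P(Y=1) = 12/30
E[X|Y=1] = (0*5 + 1*7)/12 = 7/12

7/12


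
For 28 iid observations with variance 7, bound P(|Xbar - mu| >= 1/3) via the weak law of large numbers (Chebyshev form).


Var(Xbar) = Var(X)/n = 7/28
Chebyshev: P(|Xbar-mu| >= 1/3) <= Var(Xbar)/(1/3)^2 = (1/4)/(1/9) = 9/4
Bound exceeds 1, so trivial bound: 1

1


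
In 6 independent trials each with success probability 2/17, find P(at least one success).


P(at least one) = 1 - P(none)
P(none) = (1 - 2/17)^6 = (15/17)^6 = 11390625/24137569
P(at least one) = 1 - 11390625/24137569 = 12746944/24137569

12746944/24137569


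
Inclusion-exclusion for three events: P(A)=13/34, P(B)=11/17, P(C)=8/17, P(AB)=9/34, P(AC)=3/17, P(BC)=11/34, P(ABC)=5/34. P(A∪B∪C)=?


P(A∪B∪C) = P(A)+P(B)+P(C) - P(AB)-P(AC)-P(BC) + P(ABC)
= 13/34+11/17+8/17 - 9/34-3/17-11/34 + 5/34
= 15/17

15/17


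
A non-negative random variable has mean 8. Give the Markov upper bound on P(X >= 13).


Markov: P(X >= a) <= E[X]/a
P(X >= 13) <= 8/13

8/13


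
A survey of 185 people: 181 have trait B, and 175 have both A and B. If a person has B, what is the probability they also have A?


P(A|B) = P(A∩B)/P(B) = (175/185)/(181/185) = 175/181

175/181


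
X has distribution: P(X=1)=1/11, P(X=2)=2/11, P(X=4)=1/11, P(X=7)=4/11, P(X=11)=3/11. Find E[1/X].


E[1/X] = sum(g(x)*P(x))
= 1*1/11 + 1/2*2/11 + 1/4*1/11 + 1/7*4/11 + 1/11*3/11
= 953/3388

953/3388


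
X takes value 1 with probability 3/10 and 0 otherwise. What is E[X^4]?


For Bernoulli: X in {0,1}
E[X^4] = 0^4*(1-3/10) + 1^4*3/10 = 3/10

3/10


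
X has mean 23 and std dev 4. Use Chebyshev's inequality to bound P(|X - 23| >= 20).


k = 20/4 = 5
Chebyshev: P(|X-mu| >= k*sigma) <= 1/k^2 = 1/5^2 = 1/25

1/25


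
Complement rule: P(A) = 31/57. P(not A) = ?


P(A') = 1 - P(A) = 1 - 31/57 = 26/57

26/57


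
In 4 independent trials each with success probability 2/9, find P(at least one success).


P(at least one) = 1 - P(none)
P(none) = (1 - 2/9)^4 = (7/9)^4 = 2401/6561
P(at least one) = 1 - 2401/6561 = 4160/6561

4160/6561


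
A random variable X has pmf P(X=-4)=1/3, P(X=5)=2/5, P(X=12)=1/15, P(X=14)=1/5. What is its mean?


E[X] = sum(x * P(x))
= -4*1/3 + 5*2/5 + 12*1/15 + 14*1/5
= 64/15

64/15


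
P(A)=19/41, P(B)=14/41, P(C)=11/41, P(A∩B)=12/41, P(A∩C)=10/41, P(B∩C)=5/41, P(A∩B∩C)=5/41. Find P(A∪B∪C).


P(A∪B∪C) = P(A)+P(B)+P(C) - P(AB)-P(AC)-P(BC) + P(ABC)
= 19/41+14/41+11/41 - 12/41-10/41-5/41 + 5/41
= 22/41

22/41


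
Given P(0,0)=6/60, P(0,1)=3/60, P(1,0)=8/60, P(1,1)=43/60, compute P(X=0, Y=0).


Read from table: P(X=0, Y=0) = 6/60 = 1/10

1/10


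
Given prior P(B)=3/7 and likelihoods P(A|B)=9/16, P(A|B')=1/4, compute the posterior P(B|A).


P(A) = P(A|B)P(B) + P(A|B')P(B') = 9/16*3/7 + 1/4*4/7 = 43/112
P(B|A) = P(A|B)P(B)/P(A) = (27/112)/(43/112) = 27/43

27/43


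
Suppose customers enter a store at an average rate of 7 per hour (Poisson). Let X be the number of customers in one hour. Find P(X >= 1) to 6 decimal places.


P(X>=1) = 1 - P(X<=0) = 1 - (e^(-7)*7^0/0!)
≈ 1 - 0.0009118820 = 0.9990881180
≈ 0.999088

0.999088


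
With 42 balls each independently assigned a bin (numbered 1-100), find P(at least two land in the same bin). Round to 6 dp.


P(all different) = prod((100-i)/100 for i=0..41) = 0.000040
P(at least one match) = 1 - 0.000040 = 0.999960

0.999960


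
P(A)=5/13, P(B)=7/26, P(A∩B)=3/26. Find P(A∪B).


P(A∪B) = P(A) + P(B) - P(A∩B)
= 5/13 + 7/26 - 3/26 = 7/13

7/13


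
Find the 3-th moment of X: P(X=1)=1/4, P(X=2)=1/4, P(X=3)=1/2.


E[X^3] = sum(x^3 * P(x))
= 1*1/4 + 8*1/4 + 27*1/2
= 63/4

63/4


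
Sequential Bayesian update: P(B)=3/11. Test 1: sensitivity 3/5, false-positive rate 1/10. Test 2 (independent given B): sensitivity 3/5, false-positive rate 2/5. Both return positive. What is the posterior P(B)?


After test 1: P(+) = 3/5*3/11 + 1/10*8/11 = 13/55
P(B|+) = (9/55)/(13/55) = 9/13
After test 2 (use post1 as new prior): P(+) = 3/5*9/13 + 2/5*4/13 = 7/13
P(B|+,+) = (27/65)/(7/13) = 27/35

27/35


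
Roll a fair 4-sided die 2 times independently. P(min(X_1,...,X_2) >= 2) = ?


P(min >= 2) = P(all X_i >= 2) = (P(X_1 >= 2))^2
= (3/4)^2 = 9/16

9/16


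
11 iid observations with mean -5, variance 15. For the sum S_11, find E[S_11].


E[S_n] = n*E[X_1] = 11*-5 = -55

-55


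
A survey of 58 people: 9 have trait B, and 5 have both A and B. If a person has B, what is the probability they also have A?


P(A|B) = P(A∩B)/P(B) = (5/58)/(9/58) = 5/9

5/9


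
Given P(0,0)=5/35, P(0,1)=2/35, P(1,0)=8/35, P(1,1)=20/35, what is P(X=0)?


P(X=0) = P(0,0)+P(0,1) = 5/35 + 2/35 = 7/35 = 1/5

1/5


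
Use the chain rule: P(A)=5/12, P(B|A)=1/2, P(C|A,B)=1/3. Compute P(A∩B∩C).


P(A∩B∩C) = P(A) * P(B|A) * P(C|A∩B)
= 5/12 * 1/2 * 1/3
= 5/24 * 1/3 = 5/72

5/72


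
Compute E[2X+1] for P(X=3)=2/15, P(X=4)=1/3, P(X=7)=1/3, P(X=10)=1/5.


E[2X+1] = sum(g(x)*P(x))
= 7*2/15 + 9*1/3 + 15*1/3 + 21*1/5
= 197/15

197/15


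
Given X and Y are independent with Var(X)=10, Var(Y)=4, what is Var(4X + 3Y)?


Independence => Cov(X,Y)=0
Var(4X + 3Y) = 4^2*Var(X) + 3^2*Var(Y)
= 16*10 + 9*4 = 196

196


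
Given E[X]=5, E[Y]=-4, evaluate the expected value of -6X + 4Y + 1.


E[-6X + 4Y + 1] = -6*E[X] + 4*E[Y] + 1
= (-6)*(5) + (4)*(-4) + (1)
= -30 - 16 + 1 = -45

-45


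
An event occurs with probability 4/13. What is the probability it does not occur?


P(A') = 1 - P(A) = 1 - 4/13 = 9/13

9/13


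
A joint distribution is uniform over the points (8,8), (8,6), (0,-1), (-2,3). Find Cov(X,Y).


E[X]=7/2, E[Y]=4, E[XY]=53/2
Cov(X,Y) = E[XY] - E[X]E[Y] = 53/2 - 7/2*4 = 25/2

25/2


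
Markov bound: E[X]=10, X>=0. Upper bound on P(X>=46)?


Markov: P(X >= a) <= E[X]/a
P(X >= 46) <= 10/46 = 5/23

5/23


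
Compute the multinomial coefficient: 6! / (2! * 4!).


6! = 720
Denominator: 2!=2 * 4!=24
Coefficient = 720 / 48 = 15

15


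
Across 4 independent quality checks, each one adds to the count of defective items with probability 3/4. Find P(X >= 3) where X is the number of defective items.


P(X>=3) = P(X=3) + P(X=4)
= 27/64 + 81/256
= 189/256

189/256


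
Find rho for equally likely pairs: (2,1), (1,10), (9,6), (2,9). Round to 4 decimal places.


Cov(X,Y) = -1.7500, Var(X) = 10.2500, Var(Y) = 12.2500
rho = Cov/(sqrt(VarX)*sqrt(VarY)) = -0.1562

-0.1562


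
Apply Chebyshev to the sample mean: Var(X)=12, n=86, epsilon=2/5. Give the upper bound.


Var(Xbar) = Var(X)/n = 12/86
Chebyshev: P(|Xbar-mu| >= 2/5) <= Var(Xbar)/(2/5)^2 = (6/43)/(4/25) = 75/86

75/86


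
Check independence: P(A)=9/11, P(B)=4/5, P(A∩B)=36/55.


P(A)*P(B) = 9/11*4/5 = 36/55
P(A∩B) = 36/55, which equals P(A)P(B), so independent

Yes, A and B are independent


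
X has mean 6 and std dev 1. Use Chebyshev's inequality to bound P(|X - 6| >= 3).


k = 3/1 = 3
Chebyshev: P(|X-mu| >= k*sigma) <= 1/k^2 = 1/3^2 = 1/9

1/9


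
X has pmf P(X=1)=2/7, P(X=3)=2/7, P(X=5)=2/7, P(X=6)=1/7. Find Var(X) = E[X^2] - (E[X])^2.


E[X] = 24/7, E[X^2] = 106/7
Var(X) = E[X^2] - (E[X])^2 = 106/7 - (24/7)^2 = 166/49

166/49


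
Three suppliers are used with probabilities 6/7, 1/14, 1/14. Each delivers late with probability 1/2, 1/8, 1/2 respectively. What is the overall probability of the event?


P(A) = P(A|B1)P(B1) + P(A|B2)P(B2) + P(A|B3)P(B3)
= 1/2*6/7 + 1/8*1/14 + 1/2*1/14
= 3/7 + 1/112 + 1/28 = 53/112

53/112


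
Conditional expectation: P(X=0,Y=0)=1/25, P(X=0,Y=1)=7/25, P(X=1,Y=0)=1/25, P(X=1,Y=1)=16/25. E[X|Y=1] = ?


P(Y=1) = 23/25
E[X|Y=1] = (0*7 + 1*16)/23 = 16/23

16/23


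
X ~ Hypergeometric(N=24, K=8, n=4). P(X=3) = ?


P(X=3) = C(8,3)*C(16,1) / C(24,4)
= 56*16 / 10626
= 896/10626 = 64/759

64/759


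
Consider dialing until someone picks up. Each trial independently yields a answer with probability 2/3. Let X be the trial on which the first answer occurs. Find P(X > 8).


P(X > 8) = P(first 8 trials all fail) = (1-p)^8 = (1/3)^8 = 1/6561

1/6561


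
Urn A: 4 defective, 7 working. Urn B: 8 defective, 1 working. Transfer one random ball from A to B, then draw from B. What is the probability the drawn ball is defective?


P(transfer defective) = 4/11; P(transfer working) = 7/11
If defective transferred: Urn II has 9 defective of 10, so P(defective|defective moved) = 9/10
If working transferred: Urn II has 8 defective of 10, so P(defective|working moved) = 4/5
By total probability: P(defective) = 4/11*9/10 + 7/11*4/5 = 46/55

46/55


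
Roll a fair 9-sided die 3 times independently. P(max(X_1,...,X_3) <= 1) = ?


P(max <= 1) = P(all X_i <= 1) = (P(X_1 <= 1))^3
= (1/9)^3 = 1/729

1/729


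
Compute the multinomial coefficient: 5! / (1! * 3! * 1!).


5! = 120
Denominator: 1!=1 * 3!=6 * 1!=1
Coefficient = 120 / 6 = 20

20


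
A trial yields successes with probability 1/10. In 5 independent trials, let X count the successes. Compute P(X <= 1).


P(X<=1) = P(X=0) + P(X=1)
= 59049/100000 + 6561/20000
= 45927/50000

45927/50000


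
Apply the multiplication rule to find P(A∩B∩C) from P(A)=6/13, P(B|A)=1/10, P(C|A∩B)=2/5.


P(A∩B∩C) = P(A) * P(B|A) * P(C|A∩B)
= 6/13 * 1/10 * 2/5
= 3/65 * 2/5 = 6/325

6/325


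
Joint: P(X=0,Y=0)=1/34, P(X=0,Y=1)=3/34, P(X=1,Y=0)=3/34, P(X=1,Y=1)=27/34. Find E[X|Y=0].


P(Y=0) = 4/34
E[X|Y=0] = (0*1 + 1*3)/4 = 3/4

3/4


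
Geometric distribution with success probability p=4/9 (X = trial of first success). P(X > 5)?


P(X > 5) = P(first 5 trials all fail) = (1-p)^5 = (5/9)^5 = 3125/59049

3125/59049


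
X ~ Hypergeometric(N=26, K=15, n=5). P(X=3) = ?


P(X=3) = C(15,3)*C(11,2) / C(26,5)
= 455*55 / 65780
= 25025/65780 = 35/92

35/92


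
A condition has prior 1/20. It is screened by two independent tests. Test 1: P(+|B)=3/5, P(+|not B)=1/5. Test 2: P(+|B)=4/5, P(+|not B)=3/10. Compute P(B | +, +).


After test 1: P(+) = 3/5*1/20 + 1/5*19/20 = 11/50
P(B|+) = (3/100)/(11/50) = 3/22
After test 2 (use post1 as new prior): P(+) = 4/5*3/22 + 3/10*19/22 = 81/220
P(B|+,+) = (6/55)/(81/220) = 8/27

8/27


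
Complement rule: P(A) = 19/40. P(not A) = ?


P(A') = 1 - P(A) = 1 - 19/40 = 21/40

21/40


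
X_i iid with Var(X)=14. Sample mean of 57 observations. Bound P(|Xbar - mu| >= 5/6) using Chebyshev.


Var(Xbar) = Var(X)/n = 14/57
Chebyshev: P(|Xbar-mu| >= 5/6) <= Var(Xbar)/(5/6)^2 = (14/57)/(25/36) = 168/475

168/475


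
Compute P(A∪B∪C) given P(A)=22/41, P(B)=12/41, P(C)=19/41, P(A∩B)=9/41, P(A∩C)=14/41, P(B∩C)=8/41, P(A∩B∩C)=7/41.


P(A∪B∪C) = P(A)+P(B)+P(C) - P(AB)-P(AC)-P(BC) + P(ABC)
= 22/41+12/41+19/41 - 9/41-14/41-8/41 + 7/41
= 29/41

29/41


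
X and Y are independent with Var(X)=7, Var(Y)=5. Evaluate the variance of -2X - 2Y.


Independence => Cov(X,Y)=0
Var(-2X - 2Y) = (-2)^2*Var(X) + (-2)^2*Var(Y)
= 4*7 + 4*5 = 48

48


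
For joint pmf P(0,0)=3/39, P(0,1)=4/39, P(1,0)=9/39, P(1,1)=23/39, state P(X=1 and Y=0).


Read from table: P(X=1, Y=0) = 9/39 = 3/13

3/13


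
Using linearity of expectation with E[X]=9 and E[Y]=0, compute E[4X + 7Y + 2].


E[4X + 7Y + 2] = 4*E[X] + 7*E[Y] + 2
= (4)*(9) + (7)*(0) + (2)
= 36 + 0 + 2 = 38

38


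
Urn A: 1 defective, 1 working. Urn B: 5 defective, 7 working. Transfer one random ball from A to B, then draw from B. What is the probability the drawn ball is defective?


P(transfer defective) = 1/2; P(transfer working) = 1/2
If defective transferred: Urn II has 6 defective of 13, so P(defective|defective moved) = 6/13
If working transferred: Urn II has 5 defective of 13, so P(defective|working moved) = 5/13
By total probability: P(defective) = 1/2*6/13 + 1/2*5/13 = 11/26

11/26


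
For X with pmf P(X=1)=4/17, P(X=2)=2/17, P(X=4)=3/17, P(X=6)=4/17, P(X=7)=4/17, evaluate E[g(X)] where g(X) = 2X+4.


E[2X+4] = sum(g(x)*P(x))
= 6*4/17 + 8*2/17 + 12*3/17 + 16*4/17 + 18*4/17
= 212/17

212/17


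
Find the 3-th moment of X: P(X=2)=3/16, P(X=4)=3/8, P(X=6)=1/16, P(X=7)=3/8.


E[X^3] = sum(x^3 * P(x))
= 8*3/16 + 64*3/8 + 216*1/16 + 343*3/8
= 1341/8

1341/8


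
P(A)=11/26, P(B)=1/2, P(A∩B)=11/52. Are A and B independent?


P(A)*P(B) = 11/26*1/2 = 11/52
P(A∩B) = 11/52, which equals P(A)P(B), so independent

Yes, A and B are independent


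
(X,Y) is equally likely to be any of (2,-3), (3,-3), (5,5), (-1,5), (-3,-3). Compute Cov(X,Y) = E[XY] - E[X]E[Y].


E[X]=6/5, E[Y]=1/5, E[XY]=14/5
Cov(X,Y) = E[XY] - E[X]E[Y] = 14/5 - 6/5*1/5 = 64/25

64/25


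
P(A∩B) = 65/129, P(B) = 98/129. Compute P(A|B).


P(A|B) = P(A∩B)/P(B) = (65/129)/(98/129) = 65/98

65/98


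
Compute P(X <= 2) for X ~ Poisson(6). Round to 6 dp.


P(X<=2) = e^(-6)*6^0/0! + e^(-6)*6^1/1! + e^(-6)*6^2/2!
≈ 0.0024787522 + 0.0148725131 + 0.0446175392
= 0.0619688045
≈ 0.061969

0.061969


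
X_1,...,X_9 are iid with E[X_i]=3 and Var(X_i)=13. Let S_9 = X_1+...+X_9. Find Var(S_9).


By independence, Var(S_n) = n*Var(X_1) = 9*13 = 117

117


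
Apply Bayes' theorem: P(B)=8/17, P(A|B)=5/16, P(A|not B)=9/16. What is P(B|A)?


P(A) = P(A|B)P(B) + P(A|B')P(B') = 5/16*8/17 + 9/16*9/17 = 121/272
P(B|A) = P(A|B)P(B)/P(A) = (5/34)/(121/272) = 40/121

40/121


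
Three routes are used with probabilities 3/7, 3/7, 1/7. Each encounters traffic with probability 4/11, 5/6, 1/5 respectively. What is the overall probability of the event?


P(A) = P(A|B1)P(B1) + P(A|B2)P(B2) + P(A|B3)P(B3)
= 4/11*3/7 + 5/6*3/7 + 1/5*1/7
= 12/77 + 5/14 + 1/35 = 417/770

417/770


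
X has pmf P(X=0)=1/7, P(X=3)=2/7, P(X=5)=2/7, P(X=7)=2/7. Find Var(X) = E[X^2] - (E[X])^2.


E[X] = 30/7, E[X^2] = 166/7
Var(X) = E[X^2] - (E[X])^2 = 166/7 - (30/7)^2 = 262/49

262/49


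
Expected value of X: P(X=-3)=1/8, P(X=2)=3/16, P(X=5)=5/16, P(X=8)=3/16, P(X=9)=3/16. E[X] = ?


E[X] = sum(x * P(x))
= -3*1/8 + 2*3/16 + 5*5/16 + 8*3/16 + 9*3/16
= 19/4

19/4


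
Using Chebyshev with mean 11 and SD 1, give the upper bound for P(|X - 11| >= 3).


k = 3/1 = 3
Chebyshev: P(|X-mu| >= k*sigma) <= 1/k^2 = 1/3^2 = 1/9

1/9


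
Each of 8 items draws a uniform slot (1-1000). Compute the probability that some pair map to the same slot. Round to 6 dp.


P(all different) = prod((1000-i)/1000 for i=0..7) = 0.972320
P(at least one match) = 1 - 0.972320 = 0.027680

0.027680


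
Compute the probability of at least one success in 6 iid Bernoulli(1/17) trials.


P(at least one) = 1 - P(none)
P(none) = (1 - 1/17)^6 = (16/17)^6 = 16777216/24137569
P(at least one) = 1 - 16777216/24137569 = 7360353/24137569

7360353/24137569


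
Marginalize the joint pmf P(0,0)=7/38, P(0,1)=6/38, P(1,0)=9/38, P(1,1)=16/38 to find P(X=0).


P(X=0) = P(0,0)+P(0,1) = 7/38 + 6/38 = 13/38

13/38


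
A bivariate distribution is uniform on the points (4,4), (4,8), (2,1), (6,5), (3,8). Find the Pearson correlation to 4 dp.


Cov(X,Y) = 1.0400, Var(X) = 1.7600, Var(Y) = 6.9600
rho = Cov/(sqrt(VarX)*sqrt(VarY)) = 0.2971

0.2971


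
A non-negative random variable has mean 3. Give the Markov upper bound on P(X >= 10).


Markov: P(X >= a) <= E[X]/a
P(X >= 10) <= 3/10

3/10


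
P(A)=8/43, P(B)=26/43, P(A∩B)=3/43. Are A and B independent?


P(A)*P(B) = 8/43*26/43 = 208/1849
P(A∩B) = 3/43 != 208/1849, so not independent

No, A and B are not independent


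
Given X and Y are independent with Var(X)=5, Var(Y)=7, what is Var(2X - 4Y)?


Independence => Cov(X,Y)=0
Var(2X - 4Y) = 2^2*Var(X) + (-4)^2*Var(Y)
= 4*5 + 16*7 = 132

132


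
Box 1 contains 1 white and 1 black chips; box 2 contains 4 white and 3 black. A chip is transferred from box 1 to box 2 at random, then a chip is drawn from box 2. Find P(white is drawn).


P(transfer white) = 1/2; P(transfer black) = 1/2
If white transferred: Urn II has 5 white of 8, so P(white|white moved) = 5/8
If black transferred: Urn II has 4 white of 8, so P(white|black moved) = 1/2
By total probability: P(white) = 1/2*5/8 + 1/2*1/2 = 9/16

9/16


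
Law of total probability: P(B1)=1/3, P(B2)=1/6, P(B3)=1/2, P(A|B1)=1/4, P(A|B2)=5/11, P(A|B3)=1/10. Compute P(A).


P(A) = P(A|B1)P(B1) + P(A|B2)P(B2) + P(A|B3)P(B3)
= 1/4*1/3 + 5/11*1/6 + 1/10*1/2
= 1/12 + 5/66 + 1/20 = 23/110

23/110


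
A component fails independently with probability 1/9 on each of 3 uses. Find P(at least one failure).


P(at least one) = 1 - P(none)
P(none) = (1 - 1/9)^3 = (8/9)^3 = 512/729
P(at least one) = 1 - 512/729 = 217/729

217/729
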